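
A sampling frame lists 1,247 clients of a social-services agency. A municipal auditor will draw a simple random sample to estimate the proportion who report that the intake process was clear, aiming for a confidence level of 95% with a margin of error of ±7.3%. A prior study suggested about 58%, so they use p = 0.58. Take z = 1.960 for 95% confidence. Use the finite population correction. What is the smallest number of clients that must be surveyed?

Unadjusted: n₀ = 1.960² × 0.58 × 0.42 / 0.073² ≈ 175.61, so n₀ = 176.
Finite population correction with N = 1,247: n = n₀ / (1 + (n₀−1)/N) = 176 / (1 + 175/1247) = 176 / 1.1403 ≈ 154.34.
Rounding up, n = 155.

155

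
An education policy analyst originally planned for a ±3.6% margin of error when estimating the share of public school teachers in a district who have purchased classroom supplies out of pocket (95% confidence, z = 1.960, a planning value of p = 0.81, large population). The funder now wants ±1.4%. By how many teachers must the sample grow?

At ±3.6%: n = 1.960² × 0.1539 / 0.036² ≈ 456.19 → 457.
At ±1.4%: n = 1.960² × 0.1539 / 0.014² ≈ 3016.44 → 3017.
Additional respondents: 3017 − 457 = 2560.

2560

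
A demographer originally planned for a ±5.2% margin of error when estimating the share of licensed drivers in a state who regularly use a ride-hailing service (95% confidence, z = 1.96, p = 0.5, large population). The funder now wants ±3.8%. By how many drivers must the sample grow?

310

At ±5.2%: n = 1.96² × 0.2500 / 0.052² ≈ 355.18 → 356.
At ±3.8%: n = 1.96² × 0.2500 / 0.038² ≈ 665.10 → 666.
Additional respondents: 666 − 356 = 310.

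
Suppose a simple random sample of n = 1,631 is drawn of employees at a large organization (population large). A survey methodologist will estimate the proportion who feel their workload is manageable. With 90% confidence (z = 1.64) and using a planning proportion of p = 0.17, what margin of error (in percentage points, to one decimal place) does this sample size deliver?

1.5

SE(p̂) = √[p(1−p)/n] = √[0.1411/1631] = 0.00930.
E = z × SE = 1.64 × 0.00930 = 0.01525, or 1.5 percentage points.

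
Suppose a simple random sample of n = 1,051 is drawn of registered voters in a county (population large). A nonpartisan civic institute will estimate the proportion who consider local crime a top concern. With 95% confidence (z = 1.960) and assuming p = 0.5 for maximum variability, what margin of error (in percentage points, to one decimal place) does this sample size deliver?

SE(p̂) = √[p(1−p)/n] = √[0.2500/1051] = 0.01542.
E = z × SE = 1.960 × 0.01542 = 0.03023, or 3.0 percentage points.

3.0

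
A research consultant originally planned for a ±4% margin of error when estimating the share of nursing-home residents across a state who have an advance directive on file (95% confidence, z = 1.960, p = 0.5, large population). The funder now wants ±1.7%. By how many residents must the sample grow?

2723

At ±4%: n = 1.960² × 0.2500 / 0.040² ≈ 600.25 → 601.
At ±1.7%: n = 1.960² × 0.2500 / 0.017² ≈ 3323.18 → 3324.
Additional respondents: 3324 − 601 = 2723.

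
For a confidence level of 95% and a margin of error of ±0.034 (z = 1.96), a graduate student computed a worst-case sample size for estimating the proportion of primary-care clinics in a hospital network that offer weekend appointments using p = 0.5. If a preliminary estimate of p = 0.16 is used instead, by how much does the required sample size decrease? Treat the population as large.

Conservative (p = 0.5): n = 1.96² × 0.25 / 0.034² ≈ 830.80 → 831.
Using p = 0.16: p(1−p) = 0.1344, so n = 1.96² × 0.1344 / 0.034² ≈ 446.64 → 447.
Reduction: 831 − 447 = 384.

384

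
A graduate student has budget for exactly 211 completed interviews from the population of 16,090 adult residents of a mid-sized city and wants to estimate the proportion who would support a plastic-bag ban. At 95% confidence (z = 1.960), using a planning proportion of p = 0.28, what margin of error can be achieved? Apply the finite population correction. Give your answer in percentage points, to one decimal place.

Finite-population factor: (N−n)/(N−1) = (16090−211)/(16090−1) = 0.9869.
SE(p̂) = √[p(1−p)/n · (N−n)/(N−1)] = √[0.2016/211 × 0.9869] = 0.03071.
E = z × SE = 1.960 × 0.03071 = 0.06019 ≈ 6.0 percentage points.

6.0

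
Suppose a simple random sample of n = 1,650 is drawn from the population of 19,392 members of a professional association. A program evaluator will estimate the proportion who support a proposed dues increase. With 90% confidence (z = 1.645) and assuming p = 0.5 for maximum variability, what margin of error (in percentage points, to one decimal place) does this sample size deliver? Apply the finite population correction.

1.9

Finite-population factor: (N−n)/(N−1) = (19392−1650)/(19392−1) = 0.9150.
SE(p̂) = √[p(1−p)/n · (N−n)/(N−1)] = √[0.2500/1650 × 0.9150] = 0.01177.
E = z × SE = 1.645 × 0.01177 = 0.01937 ≈ 1.9 percentage points.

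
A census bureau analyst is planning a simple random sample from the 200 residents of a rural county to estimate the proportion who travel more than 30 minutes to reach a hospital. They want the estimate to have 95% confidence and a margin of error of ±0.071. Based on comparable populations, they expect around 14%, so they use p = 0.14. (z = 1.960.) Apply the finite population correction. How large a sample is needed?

64

Unadjusted: n₀ = 1.960² × 0.14 × 0.86 / 0.071² ≈ 91.75, so n₀ = 92.
Finite population correction with N = 200: n = n₀ / (1 + (n₀−1)/N) = 92 / (1 + 91/200) = 92 / 1.4550 ≈ 63.23.
Rounding up, n = 64.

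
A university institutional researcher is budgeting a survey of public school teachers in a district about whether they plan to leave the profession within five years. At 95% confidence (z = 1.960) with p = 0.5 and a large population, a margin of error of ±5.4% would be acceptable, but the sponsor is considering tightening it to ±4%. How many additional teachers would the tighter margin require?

At ±5.4%: n = 1.960² × 0.2500 / 0.054² ≈ 329.36 → 330.
At ±4%: n = 1.960² × 0.2500 / 0.040² ≈ 600.25 → 601.
Additional respondents: 601 − 330 = 271.

271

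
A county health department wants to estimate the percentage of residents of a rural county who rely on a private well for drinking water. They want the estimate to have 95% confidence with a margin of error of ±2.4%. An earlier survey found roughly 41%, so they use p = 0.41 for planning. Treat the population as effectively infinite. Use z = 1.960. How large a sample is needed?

1614

With p = 0.41, p(1−p) = 0.2419.
n = z²·p(1−p)/E² = 1.960² × 0.2419 / 0.024² = 3.8416 × 0.2419 / 0.000576 ≈ 1613.34.
Rounding up gives n = 1614.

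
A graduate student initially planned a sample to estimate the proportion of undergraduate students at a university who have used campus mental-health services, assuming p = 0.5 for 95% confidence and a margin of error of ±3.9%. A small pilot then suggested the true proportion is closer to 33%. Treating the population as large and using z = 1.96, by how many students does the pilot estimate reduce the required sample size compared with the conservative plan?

73

Conservative (p = 0.5): n = 1.96² × 0.25 / 0.039² ≈ 631.43 → 632.
Using p = 0.33: p(1−p) = 0.2211, so n = 1.96² × 0.2211 / 0.039² ≈ 558.43 → 559.
Reduction: 632 − 559 = 73.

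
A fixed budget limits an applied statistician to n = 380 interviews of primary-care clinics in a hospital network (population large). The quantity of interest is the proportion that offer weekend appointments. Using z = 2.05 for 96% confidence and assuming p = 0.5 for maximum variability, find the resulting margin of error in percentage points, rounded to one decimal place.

5.3

SE(p̂) = √[p(1−p)/n] = √[0.2500/380] = 0.02565.
E = z × SE = 2.05 × 0.02565 = 0.05258, or 5.3 percentage points.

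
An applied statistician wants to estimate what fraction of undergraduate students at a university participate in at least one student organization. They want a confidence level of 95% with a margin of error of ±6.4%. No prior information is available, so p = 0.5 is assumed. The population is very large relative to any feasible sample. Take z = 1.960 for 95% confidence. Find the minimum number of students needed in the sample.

With p = 0.5, p(1−p) = 0.25.
n = z²·p(1−p)/E² = 1.960² × 0.2500 / 0.064² = 3.8416 × 0.2500 / 0.004096 ≈ 234.47.
Rounding up gives n = 235.

235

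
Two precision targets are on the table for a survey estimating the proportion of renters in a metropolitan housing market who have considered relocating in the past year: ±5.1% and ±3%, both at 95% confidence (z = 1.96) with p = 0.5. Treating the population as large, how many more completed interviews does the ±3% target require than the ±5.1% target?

At ±5.1%: n = 1.96² × 0.2500 / 0.051² ≈ 369.24 → 370.
At ±3%: n = 1.96² × 0.2500 / 0.030² ≈ 1067.11 → 1068.
Additional respondents: 1068 − 370 = 698.

698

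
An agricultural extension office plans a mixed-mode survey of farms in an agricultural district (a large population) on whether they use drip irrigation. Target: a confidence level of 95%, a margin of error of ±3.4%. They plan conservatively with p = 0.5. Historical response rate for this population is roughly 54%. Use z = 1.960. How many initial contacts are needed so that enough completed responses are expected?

1539

Completed interviews needed: n₀ = 1.960² × 0.2500 / 0.034² ≈ 830.80 → 831.
At a 54% response rate, contacts needed = 831 / 0.54 ≈ 1538.89 → 1539.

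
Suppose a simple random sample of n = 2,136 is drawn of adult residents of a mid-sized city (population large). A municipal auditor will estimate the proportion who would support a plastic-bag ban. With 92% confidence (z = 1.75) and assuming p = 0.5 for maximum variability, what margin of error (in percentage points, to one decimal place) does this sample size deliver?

SE(p̂) = √[p(1−p)/n] = √[0.2500/2136] = 0.01082.
E = z × SE = 1.75 × 0.01082 = 0.01893, or 1.9 percentage points.

1.9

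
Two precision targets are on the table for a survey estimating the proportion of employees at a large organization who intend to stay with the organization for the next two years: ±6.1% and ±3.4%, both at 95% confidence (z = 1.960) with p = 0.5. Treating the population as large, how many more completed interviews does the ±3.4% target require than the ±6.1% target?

572

At ±6.1%: n = 1.960² × 0.2500 / 0.061² ≈ 258.10 → 259.
At ±3.4%: n = 1.960² × 0.2500 / 0.034² ≈ 830.80 → 831.
Additional respondents: 831 − 259 = 572.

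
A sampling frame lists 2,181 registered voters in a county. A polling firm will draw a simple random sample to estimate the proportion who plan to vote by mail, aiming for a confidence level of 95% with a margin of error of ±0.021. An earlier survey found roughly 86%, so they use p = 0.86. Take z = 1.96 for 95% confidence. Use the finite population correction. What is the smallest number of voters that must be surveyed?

709

Unadjusted: n₀ = 1.96² × 0.86 × 0.14 / 0.021² ≈ 1048.82, so n₀ = 1049.
Finite population correction with N = 2,181: n = n₀ / (1 + (n₀−1)/N) = 1049 / (1 + 1048/2181) = 1049 / 1.4805 ≈ 708.54.
Rounding up, n = 709.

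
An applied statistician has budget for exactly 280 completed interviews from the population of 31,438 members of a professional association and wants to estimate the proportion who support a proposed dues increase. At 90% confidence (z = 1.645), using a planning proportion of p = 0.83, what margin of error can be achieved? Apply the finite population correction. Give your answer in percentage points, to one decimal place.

Finite-population factor: (N−n)/(N−1) = (31438−280)/(31438−1) = 0.9911.
SE(p̂) = √[p(1−p)/n · (N−n)/(N−1)] = √[0.1411/280 × 0.9911] = 0.02235.
E = z × SE = 1.645 × 0.02235 = 0.03676 ≈ 3.7 percentage points.

3.7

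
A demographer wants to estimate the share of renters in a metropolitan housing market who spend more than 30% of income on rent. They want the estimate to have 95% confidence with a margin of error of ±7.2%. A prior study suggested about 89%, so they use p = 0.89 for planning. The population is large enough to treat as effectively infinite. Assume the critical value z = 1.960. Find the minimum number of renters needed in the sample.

With p = 0.89, p(1−p) = 0.0979.
n = z²·p(1−p)/E² = 1.960² × 0.0979 / 0.072² = 3.8416 × 0.0979 / 0.005184 ≈ 72.55.
Rounding up gives n = 73.

73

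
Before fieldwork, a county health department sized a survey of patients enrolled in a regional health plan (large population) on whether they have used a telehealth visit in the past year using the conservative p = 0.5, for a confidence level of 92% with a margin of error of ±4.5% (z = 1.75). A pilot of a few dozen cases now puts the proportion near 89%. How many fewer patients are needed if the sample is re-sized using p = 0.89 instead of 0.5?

230

Conservative (p = 0.5): n = 1.75² × 0.25 / 0.045² ≈ 378.09 → 379.
Using p = 0.89: p(1−p) = 0.0979, so n = 1.75² × 0.0979 / 0.045² ≈ 148.06 → 149.
Reduction: 379 − 149 = 230.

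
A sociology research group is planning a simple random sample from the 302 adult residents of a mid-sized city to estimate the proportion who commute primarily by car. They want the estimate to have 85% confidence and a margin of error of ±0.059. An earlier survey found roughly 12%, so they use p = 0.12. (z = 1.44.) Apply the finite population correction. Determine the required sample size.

53

Unadjusted: n₀ = 1.44² × 0.12 × 0.88 / 0.059² ≈ 62.90, so n₀ = 63.
Finite population correction with N = 302: n = n₀ / (1 + (n₀−1)/N) = 63 / (1 + 62/302) = 63 / 1.2053 ≈ 52.27.
Rounding up, n = 53.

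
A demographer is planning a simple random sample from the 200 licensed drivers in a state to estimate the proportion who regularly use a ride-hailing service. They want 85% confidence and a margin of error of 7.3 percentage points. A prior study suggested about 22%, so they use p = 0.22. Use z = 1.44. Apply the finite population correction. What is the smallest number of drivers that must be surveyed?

Unadjusted: n₀ = 1.44² × 0.22 × 0.78 / 0.073² ≈ 66.77, so n₀ = 67.
Finite population correction with N = 200: n = n₀ / (1 + (n₀−1)/N) = 67 / (1 + 66/200) = 67 / 1.3300 ≈ 50.38.
Rounding up, n = 51.

51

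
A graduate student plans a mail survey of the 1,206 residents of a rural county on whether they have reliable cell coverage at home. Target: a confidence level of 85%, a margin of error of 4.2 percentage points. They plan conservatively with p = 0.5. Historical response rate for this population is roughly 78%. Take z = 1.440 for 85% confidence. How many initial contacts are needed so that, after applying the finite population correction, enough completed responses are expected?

Completed interviews needed (unadjusted): n₀ = 1.440² × 0.2500 / 0.042² ≈ 293.88 → 294.
FPC for N = 1,206: n = 294 / (1 + 293/1206) = 294 / 1.2430 ≈ 236.53 → 237.
At a 78% response rate, contacts needed = 237 / 0.78 ≈ 303.85 → 304.

304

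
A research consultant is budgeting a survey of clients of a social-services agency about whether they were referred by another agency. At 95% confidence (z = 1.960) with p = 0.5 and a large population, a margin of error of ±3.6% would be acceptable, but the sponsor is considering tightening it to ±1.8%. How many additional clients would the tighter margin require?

At ±3.6%: n = 1.960² × 0.2500 / 0.036² ≈ 741.05 → 742.
At ±1.8%: n = 1.960² × 0.2500 / 0.018² ≈ 2964.20 → 2965.
Additional respondents: 2965 − 742 = 2223.

2223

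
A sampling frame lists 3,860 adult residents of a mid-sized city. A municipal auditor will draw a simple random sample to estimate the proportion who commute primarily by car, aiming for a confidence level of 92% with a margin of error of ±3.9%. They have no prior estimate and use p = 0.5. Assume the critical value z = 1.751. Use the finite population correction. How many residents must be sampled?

446

Unadjusted: n₀ = 1.751² × 0.50 × 0.50 / 0.039² ≈ 503.94, so n₀ = 504.
Finite population correction with N = 3,860: n = n₀ / (1 + (n₀−1)/N) = 504 / (1 + 503/3860) = 504 / 1.1303 ≈ 445.90.
Rounding up, n = 446.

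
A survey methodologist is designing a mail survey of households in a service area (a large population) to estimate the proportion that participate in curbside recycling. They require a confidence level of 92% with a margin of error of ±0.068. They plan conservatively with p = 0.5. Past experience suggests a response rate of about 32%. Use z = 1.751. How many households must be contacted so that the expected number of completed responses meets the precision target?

Completed interviews needed: n₀ = 1.751² × 0.2500 / 0.068² ≈ 165.77 → 166.
At a 32% response rate, contacts needed = 166 / 0.32 ≈ 518.75 → 519.

519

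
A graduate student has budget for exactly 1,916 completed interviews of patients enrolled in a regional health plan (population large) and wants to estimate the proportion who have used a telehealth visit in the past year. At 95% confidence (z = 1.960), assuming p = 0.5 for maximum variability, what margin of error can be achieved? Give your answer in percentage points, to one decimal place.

SE(p̂) = √[p(1−p)/n] = √[0.2500/1916] = 0.01142.
E = z × SE = 1.960 × 0.01142 = 0.02239, or 2.2 percentage points.

2.2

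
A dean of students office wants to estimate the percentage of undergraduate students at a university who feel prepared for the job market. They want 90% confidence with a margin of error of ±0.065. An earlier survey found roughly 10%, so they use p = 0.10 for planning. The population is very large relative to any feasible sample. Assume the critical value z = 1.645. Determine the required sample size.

With p = 0.10, p(1−p) = 0.0900.
n = z²·p(1−p)/E² = 1.645² × 0.0900 / 0.065² = 2.7060 × 0.0900 / 0.004225 ≈ 57.64.
Rounding up gives n = 58.

58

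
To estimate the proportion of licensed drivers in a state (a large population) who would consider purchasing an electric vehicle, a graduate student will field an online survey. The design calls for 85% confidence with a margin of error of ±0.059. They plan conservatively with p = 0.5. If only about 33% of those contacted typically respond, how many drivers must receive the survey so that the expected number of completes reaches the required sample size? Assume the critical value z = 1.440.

Completed interviews needed: n₀ = 1.440² × 0.2500 / 0.059² ≈ 148.92 → 149.
At a 33% response rate, contacts needed = 149 / 0.33 ≈ 451.52 → 452.

452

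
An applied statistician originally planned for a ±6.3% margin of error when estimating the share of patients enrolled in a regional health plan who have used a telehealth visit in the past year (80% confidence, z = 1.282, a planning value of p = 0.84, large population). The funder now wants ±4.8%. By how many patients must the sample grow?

40

At ±6.3%: n = 1.282² × 0.1344 / 0.063² ≈ 55.65 → 56.
At ±4.8%: n = 1.282² × 0.1344 / 0.048² ≈ 95.87 → 96.
Additional respondents: 96 − 56 = 40.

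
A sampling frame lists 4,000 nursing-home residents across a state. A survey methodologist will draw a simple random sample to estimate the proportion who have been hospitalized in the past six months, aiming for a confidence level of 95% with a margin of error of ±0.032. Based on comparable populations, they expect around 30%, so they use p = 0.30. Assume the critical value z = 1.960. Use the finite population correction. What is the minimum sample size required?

659

Unadjusted: n₀ = 1.960² × 0.30 × 0.70 / 0.032² ≈ 787.83, so n₀ = 788.
Finite population correction with N = 4,000: n = n₀ / (1 + (n₀−1)/N) = 788 / (1 + 787/4000) = 788 / 1.1967 ≈ 658.45.
Rounding up, n = 659.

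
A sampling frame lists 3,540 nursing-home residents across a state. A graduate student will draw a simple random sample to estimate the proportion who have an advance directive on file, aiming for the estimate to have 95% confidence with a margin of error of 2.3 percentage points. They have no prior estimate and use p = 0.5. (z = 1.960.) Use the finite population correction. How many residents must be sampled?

Unadjusted: n₀ = 1.960² × 0.50 × 0.50 / 0.023² ≈ 1815.50, so n₀ = 1816.
Finite population correction with N = 3,540: n = n₀ / (1 + (n₀−1)/N) = 1816 / (1 + 1815/3540) = 1816 / 1.5127 ≈ 1200.49.
Rounding up, n = 1201.

1201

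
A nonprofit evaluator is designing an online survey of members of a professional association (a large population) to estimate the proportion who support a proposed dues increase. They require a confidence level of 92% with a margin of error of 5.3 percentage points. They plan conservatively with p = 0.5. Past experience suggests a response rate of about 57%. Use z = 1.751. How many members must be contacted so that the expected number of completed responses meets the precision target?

479

Completed interviews needed: n₀ = 1.751² × 0.2500 / 0.053² ≈ 272.87 → 273.
At a 57% response rate, contacts needed = 273 / 0.57 ≈ 478.95 → 479.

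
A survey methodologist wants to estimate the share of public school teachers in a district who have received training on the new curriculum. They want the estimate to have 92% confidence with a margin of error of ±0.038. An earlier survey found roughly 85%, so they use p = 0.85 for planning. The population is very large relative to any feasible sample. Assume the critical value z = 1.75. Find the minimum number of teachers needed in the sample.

271

With p = 0.85, p(1−p) = 0.1275.
n = z²·p(1−p)/E² = 1.75² × 0.1275 / 0.038² = 3.0625 × 0.1275 / 0.001444 ≈ 270.41.
Rounding up gives n = 271.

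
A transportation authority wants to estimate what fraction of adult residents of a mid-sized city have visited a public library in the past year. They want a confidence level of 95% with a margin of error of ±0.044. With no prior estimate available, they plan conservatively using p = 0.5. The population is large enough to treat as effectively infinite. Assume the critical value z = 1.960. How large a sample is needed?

497

With p = 0.5, p(1−p) = 0.25.
n = z²·p(1−p)/E² = 1.960² × 0.2500 / 0.044² = 3.8416 × 0.2500 / 0.001936 ≈ 496.07.
Rounding up gives n = 497.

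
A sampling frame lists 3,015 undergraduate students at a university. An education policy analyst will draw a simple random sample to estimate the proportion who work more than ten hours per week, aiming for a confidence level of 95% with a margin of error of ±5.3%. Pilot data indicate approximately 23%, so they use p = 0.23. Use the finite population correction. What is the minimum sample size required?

For 95% confidence, z = 1.96.
Unadjusted: n₀ = 1.96² × 0.23 × 0.77 / 0.053² ≈ 242.20, so n₀ = 243.
Finite population correction with N = 3,015: n = n₀ / (1 + (n₀−1)/N) = 243 / (1 + 242/3015) = 243 / 1.0803 ≈ 224.94.
Rounding up, n = 225.

225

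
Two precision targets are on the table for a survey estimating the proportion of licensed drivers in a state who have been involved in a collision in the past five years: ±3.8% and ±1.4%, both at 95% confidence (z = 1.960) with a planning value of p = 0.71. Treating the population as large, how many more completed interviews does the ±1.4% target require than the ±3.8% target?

3488

At ±3.8%: n = 1.960² × 0.2059 / 0.038² ≈ 547.77 → 548.
At ±1.4%: n = 1.960² × 0.2059 / 0.014² ≈ 4035.64 → 4036.
Additional respondents: 4036 − 548 = 3488.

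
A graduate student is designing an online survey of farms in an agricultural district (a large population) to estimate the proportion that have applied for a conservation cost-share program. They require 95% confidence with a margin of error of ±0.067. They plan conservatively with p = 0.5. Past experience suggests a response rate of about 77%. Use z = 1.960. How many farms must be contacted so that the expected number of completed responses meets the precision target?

Completed interviews needed: n₀ = 1.960² × 0.2500 / 0.067² ≈ 213.95 → 214.
At a 77% response rate, contacts needed = 214 / 0.77 ≈ 277.92 → 278.

278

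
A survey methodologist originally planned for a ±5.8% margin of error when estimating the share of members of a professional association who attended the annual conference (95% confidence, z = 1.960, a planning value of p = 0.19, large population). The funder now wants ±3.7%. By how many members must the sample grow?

At ±5.8%: n = 1.960² × 0.1539 / 0.058² ≈ 175.75 → 176.
At ±3.7%: n = 1.960² × 0.1539 / 0.037² ≈ 431.86 → 432.
Additional respondents: 432 − 176 = 256.

256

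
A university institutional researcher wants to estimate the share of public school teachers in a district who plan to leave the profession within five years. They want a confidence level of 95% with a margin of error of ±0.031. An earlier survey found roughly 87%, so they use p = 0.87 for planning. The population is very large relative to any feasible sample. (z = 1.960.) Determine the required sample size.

453

With p = 0.87, p(1−p) = 0.1131.
n = z²·p(1−p)/E² = 1.960² × 0.1131 / 0.031² = 3.8416 × 0.1131 / 0.000961 ≈ 452.12.
Rounding up gives n = 453.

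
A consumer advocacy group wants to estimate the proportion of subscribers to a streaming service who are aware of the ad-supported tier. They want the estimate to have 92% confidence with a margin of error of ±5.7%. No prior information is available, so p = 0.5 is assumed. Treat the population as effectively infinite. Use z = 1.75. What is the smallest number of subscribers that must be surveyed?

With p = 0.5, p(1−p) = 0.25.
n = z²·p(1−p)/E² = 1.75² × 0.2500 / 0.057² = 3.0625 × 0.2500 / 0.003249 ≈ 235.65.
Rounding up gives n = 236.

236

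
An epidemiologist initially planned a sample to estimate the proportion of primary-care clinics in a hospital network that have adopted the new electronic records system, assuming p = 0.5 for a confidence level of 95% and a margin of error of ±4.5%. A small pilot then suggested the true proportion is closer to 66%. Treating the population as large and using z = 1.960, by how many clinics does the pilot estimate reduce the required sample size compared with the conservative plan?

49

Conservative (p = 0.5): n = 1.960² × 0.25 / 0.045² ≈ 474.27 → 475.
Using p = 0.66: p(1−p) = 0.2244, so n = 1.960² × 0.2244 / 0.045² ≈ 425.71 → 426.
Reduction: 475 − 426 = 49.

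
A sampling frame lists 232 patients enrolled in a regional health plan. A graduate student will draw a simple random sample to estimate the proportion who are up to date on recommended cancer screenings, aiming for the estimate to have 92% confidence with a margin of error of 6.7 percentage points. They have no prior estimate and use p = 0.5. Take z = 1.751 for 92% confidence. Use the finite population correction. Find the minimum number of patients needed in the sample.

Unadjusted: n₀ = 1.751² × 0.50 × 0.50 / 0.067² ≈ 170.75, so n₀ = 171.
Finite population correction with N = 232: n = n₀ / (1 + (n₀−1)/N) = 171 / (1 + 170/232) = 171 / 1.7328 ≈ 98.69.
Rounding up, n = 99.

99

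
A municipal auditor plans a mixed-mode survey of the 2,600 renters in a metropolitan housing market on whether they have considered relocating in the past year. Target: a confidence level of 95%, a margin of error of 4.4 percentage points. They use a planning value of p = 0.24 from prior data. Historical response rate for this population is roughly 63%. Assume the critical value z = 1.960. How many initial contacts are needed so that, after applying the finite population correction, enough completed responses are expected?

Completed interviews needed (unadjusted): n₀ = 1.960² × 0.1824 / 0.044² ≈ 361.94 → 362.
FPC for N = 2,600: n = 362 / (1 + 361/2600) = 362 / 1.1388 ≈ 317.87 → 318.
At a 63% response rate, contacts needed = 318 / 0.63 ≈ 504.76 → 505.

505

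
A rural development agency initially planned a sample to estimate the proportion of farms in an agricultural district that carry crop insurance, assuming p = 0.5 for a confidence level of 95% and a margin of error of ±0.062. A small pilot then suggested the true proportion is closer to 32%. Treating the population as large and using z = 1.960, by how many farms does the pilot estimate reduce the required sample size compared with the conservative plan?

Conservative (p = 0.5): n = 1.960² × 0.25 / 0.062² ≈ 249.84 → 250.
Using p = 0.32: p(1−p) = 0.2176, so n = 1.960² × 0.2176 / 0.062² ≈ 217.46 → 218.
Reduction: 250 − 218 = 32.

32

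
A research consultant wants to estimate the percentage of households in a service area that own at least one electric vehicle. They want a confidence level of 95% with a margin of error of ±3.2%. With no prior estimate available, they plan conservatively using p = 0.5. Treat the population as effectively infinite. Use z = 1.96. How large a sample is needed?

938

With p = 0.5, p(1−p) = 0.25.
n = z²·p(1−p)/E² = 1.96² × 0.2500 / 0.032² = 3.8416 × 0.2500 / 0.001024 ≈ 937.89.
Rounding up gives n = 938.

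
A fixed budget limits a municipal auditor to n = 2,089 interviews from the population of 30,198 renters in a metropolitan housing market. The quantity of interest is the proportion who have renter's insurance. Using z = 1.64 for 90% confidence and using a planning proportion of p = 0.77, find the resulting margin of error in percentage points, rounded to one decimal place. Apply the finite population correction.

Finite-population factor: (N−n)/(N−1) = (30198−2089)/(30198−1) = 0.9309.
SE(p̂) = √[p(1−p)/n · (N−n)/(N−1)] = √[0.1771/2089 × 0.9309] = 0.00888.
E = z × SE = 1.64 × 0.00888 = 0.01457 ≈ 1.5 percentage points.

1.5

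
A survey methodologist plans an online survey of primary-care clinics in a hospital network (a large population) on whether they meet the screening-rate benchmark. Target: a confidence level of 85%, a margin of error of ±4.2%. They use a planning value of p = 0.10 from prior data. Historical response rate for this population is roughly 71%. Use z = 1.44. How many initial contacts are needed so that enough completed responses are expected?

150

Completed interviews needed: n₀ = 1.44² × 0.0900 / 0.042² ≈ 105.80 → 106.
At a 71% response rate, contacts needed = 106 / 0.71 ≈ 149.30 → 150.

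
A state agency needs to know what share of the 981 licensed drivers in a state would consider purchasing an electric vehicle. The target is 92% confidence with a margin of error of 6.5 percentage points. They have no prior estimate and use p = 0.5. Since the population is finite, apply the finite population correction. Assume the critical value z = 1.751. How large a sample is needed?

Unadjusted: n₀ = 1.751² × 0.50 × 0.50 / 0.065² ≈ 181.42, so n₀ = 182.
Finite population correction with N = 981: n = n₀ / (1 + (n₀−1)/N) = 182 / (1 + 181/981) = 182 / 1.1845 ≈ 153.65.
Rounding up, n = 154.

154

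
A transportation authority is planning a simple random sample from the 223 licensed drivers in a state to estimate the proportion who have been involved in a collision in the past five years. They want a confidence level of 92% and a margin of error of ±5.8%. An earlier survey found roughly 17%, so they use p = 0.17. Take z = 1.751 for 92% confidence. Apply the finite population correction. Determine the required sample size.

82

Unadjusted: n₀ = 1.751² × 0.17 × 0.83 / 0.058² ≈ 128.60, so n₀ = 129.
Finite population correction with N = 223: n = n₀ / (1 + (n₀−1)/N) = 129 / (1 + 128/223) = 129 / 1.5740 ≈ 81.96.
Rounding up, n = 82.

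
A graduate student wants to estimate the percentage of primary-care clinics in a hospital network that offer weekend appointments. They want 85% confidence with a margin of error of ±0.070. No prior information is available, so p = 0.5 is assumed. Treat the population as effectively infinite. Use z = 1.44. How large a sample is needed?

With p = 0.5, p(1−p) = 0.25.
n = z²·p(1−p)/E² = 1.44² × 0.2500 / 0.070² = 2.0736 × 0.2500 / 0.004900 ≈ 105.80.
Rounding up gives n = 106.

106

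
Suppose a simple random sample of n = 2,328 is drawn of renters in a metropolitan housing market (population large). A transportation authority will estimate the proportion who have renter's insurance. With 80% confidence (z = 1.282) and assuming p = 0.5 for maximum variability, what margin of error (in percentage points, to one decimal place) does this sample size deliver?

1.3

SE(p̂) = √[p(1−p)/n] = √[0.2500/2328] = 0.01036.
E = z × SE = 1.282 × 0.01036 = 0.01329, or 1.3 percentage points.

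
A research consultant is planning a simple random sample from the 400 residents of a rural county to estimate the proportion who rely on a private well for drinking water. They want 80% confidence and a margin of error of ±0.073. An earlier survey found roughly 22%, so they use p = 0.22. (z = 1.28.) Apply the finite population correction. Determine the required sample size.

Unadjusted: n₀ = 1.28² × 0.22 × 0.78 / 0.073² ≈ 52.76, so n₀ = 53.
Finite population correction with N = 400: n = n₀ / (1 + (n₀−1)/N) = 53 / (1 + 52/400) = 53 / 1.1300 ≈ 46.90.
Rounding up, n = 47.

47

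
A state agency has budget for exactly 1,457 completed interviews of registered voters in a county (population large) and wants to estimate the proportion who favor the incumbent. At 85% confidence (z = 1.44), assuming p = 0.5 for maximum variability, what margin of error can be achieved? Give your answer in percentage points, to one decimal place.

SE(p̂) = √[p(1−p)/n] = √[0.2500/1457] = 0.01310.
E = z × SE = 1.44 × 0.01310 = 0.01886, or 1.9 percentage points.

1.9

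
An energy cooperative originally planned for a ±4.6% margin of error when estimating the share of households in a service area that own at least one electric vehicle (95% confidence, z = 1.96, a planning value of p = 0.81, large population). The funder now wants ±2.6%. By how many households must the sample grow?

At ±4.6%: n = 1.96² × 0.1539 / 0.046² ≈ 279.41 → 280.
At ±2.6%: n = 1.96² × 0.1539 / 0.026² ≈ 874.59 → 875.
Additional respondents: 875 − 280 = 595.

595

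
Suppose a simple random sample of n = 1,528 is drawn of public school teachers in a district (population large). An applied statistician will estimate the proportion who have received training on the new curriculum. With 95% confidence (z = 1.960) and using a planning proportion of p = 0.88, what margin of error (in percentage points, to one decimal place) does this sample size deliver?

1.6

SE(p̂) = √[p(1−p)/n] = √[0.1056/1528] = 0.00831.
E = z × SE = 1.960 × 0.00831 = 0.01629, or 1.6 percentage points.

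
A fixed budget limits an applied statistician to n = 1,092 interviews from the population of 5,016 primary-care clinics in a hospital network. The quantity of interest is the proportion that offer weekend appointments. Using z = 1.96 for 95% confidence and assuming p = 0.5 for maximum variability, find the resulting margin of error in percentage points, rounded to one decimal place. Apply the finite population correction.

2.6

Finite-population factor: (N−n)/(N−1) = (5016−1092)/(5016−1) = 0.7825.
SE(p̂) = √[p(1−p)/n · (N−n)/(N−1)] = √[0.2500/1092 × 0.7825] = 0.01338.
E = z × SE = 1.96 × 0.01338 = 0.02623 ≈ 2.6 percentage points.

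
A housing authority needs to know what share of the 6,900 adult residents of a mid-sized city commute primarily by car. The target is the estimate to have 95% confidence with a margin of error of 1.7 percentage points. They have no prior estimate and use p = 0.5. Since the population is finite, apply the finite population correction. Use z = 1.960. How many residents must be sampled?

Unadjusted: n₀ = 1.960² × 0.50 × 0.50 / 0.017² ≈ 3323.18, so n₀ = 3324.
Finite population correction with N = 6,900: n = n₀ / (1 + (n₀−1)/N) = 3324 / (1 + 3323/6900) = 3324 / 1.4816 ≈ 2243.53.
Rounding up, n = 2244.

2244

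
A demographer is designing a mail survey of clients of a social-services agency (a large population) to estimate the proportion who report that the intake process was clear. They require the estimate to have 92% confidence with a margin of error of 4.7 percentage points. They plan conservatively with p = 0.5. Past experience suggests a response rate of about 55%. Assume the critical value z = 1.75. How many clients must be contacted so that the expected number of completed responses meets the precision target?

Completed interviews needed: n₀ = 1.75² × 0.2500 / 0.047² ≈ 346.59 → 347.
At a 55% response rate, contacts needed = 347 / 0.55 ≈ 630.91 → 631.

631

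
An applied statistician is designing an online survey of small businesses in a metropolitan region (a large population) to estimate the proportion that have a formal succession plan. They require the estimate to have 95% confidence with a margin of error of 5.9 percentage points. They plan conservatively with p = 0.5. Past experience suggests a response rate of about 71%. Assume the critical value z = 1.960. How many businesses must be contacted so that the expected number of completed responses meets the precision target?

389

Completed interviews needed: n₀ = 1.960² × 0.2500 / 0.059² ≈ 275.90 → 276.
At a 71% response rate, contacts needed = 276 / 0.71 ≈ 388.73 → 389.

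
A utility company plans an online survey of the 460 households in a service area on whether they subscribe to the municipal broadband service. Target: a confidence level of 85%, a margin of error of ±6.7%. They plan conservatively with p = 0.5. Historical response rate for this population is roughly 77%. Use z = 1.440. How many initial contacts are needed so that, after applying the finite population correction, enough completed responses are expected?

Completed interviews needed (unadjusted): n₀ = 1.440² × 0.2500 / 0.067² ≈ 115.48 → 116.
FPC for N = 460: n = 116 / (1 + 115/460) = 116 / 1.2500 ≈ 92.80 → 93.
At a 77% response rate, contacts needed = 93 / 0.77 ≈ 120.78 → 121.

121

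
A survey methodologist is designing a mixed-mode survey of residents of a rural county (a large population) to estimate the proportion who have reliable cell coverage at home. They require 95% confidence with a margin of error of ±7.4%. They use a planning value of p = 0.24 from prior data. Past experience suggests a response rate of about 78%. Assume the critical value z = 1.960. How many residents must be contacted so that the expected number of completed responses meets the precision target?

165

Completed interviews needed: n₀ = 1.960² × 0.1824 / 0.074² ≈ 127.96 → 128.
At a 78% response rate, contacts needed = 128 / 0.78 ≈ 164.10 → 165.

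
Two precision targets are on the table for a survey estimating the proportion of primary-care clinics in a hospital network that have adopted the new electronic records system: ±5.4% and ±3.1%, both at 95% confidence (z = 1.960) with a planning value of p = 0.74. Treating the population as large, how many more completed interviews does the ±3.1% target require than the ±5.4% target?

516

At ±5.4%: n = 1.960² × 0.1924 / 0.054² ≈ 253.47 → 254.
At ±3.1%: n = 1.960² × 0.1924 / 0.031² ≈ 769.12 → 770.
Additional respondents: 770 − 254 = 516.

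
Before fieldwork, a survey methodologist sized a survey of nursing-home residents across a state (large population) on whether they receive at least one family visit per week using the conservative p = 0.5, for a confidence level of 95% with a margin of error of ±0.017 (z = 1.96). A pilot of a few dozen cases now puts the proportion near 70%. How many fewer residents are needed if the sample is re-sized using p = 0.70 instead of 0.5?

532

Conservative (p = 0.5): n = 1.96² × 0.25 / 0.017² ≈ 3323.18 → 3324.
Using p = 0.70: p(1−p) = 0.2100, so n = 1.96² × 0.2100 / 0.017² ≈ 2791.47 → 2792.
Reduction: 3324 − 2792 = 532.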